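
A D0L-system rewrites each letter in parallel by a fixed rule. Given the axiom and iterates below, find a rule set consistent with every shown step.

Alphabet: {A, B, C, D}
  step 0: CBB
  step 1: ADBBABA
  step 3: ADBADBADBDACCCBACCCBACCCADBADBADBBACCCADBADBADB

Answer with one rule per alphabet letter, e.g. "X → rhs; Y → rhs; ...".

  step 0 ⇒ step 1: CBB ⇒ ADB·BA·BA
    B ↦ BA
    C ↦ ADB
    A ↦ CCC  (constrained at step 1)
    D ↦ DA  (constrained at step 1)

A->CCC, B->BA, C->ADB, D->DA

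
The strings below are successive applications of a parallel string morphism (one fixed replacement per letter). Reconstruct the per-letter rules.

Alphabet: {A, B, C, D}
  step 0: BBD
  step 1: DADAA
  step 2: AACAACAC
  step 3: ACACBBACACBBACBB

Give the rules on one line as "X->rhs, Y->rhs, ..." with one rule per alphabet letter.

  step 2 ⇒ step 3: AACAACAC ⇒ AC·AC·BB·AC·AC·BB·AC·BB
    A ↦ AC
    C ↦ BB
  step 0 ⇒ step 1: BBD ⇒ DA·DA·A
    B ↦ DA
  step 0 ⇒ step 1: BBD ⇒ DA·DA·A
    D ↦ A

A->AC, B->DA, C->BB, D->A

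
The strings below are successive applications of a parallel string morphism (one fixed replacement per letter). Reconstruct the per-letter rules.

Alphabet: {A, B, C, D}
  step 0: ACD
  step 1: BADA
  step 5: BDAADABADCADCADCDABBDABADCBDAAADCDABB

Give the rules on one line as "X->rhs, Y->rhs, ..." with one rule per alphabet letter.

A->B, B->ADC, C->A, D->DA

  step 0 ⇒ step 1: ACD ⇒ B·A·DA
    A ↦ B
    C ↦ A
    D ↦ DA
    B ↦ ADC  (constrained at step 1)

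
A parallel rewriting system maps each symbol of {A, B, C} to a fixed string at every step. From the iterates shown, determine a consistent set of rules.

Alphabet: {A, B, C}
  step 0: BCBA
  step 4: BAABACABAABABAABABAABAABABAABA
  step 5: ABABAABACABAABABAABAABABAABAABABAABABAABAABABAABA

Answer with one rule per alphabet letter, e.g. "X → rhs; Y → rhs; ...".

  step 4 ⇒ step 5: BAABACABAABABAABABAABAABABAABA ⇒ A·BA·BA·A·BA·CA·BA·A·BA·BA·A·BA·A·BA·BA·A·BA·A·BA·BA·A·BA·BA·A·BA·A·BA·BA·A·BA
    A ↦ BA
    B ↦ A
    C ↦ CA

A->BA, B->A, C->CA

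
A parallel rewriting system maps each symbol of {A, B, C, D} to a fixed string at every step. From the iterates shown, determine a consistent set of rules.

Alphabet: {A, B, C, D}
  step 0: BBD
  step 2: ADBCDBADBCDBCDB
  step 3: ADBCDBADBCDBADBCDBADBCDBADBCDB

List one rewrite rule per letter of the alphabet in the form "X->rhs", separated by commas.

  step 2 ⇒ step 3: ADBCDBADBCDBCDB ⇒ AD·B·CDB·AD·B·CDB·AD·B·CDB·AD·B·CDB·AD·B·CDB
    A ↦ AD
    B ↦ CDB
    C ↦ AD
    D ↦ B

A->AD, B->CDB, C->AD, D->B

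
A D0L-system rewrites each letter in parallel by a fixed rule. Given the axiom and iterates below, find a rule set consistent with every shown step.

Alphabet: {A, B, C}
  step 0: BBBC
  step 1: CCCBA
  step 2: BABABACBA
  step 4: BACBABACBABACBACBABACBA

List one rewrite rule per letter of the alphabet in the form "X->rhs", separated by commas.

A->BA, B->C, C->BA

  step 1 ⇒ step 2: CCCBA ⇒ BA·BA·BA·C·BA
    A ↦ BA
    B ↦ C
    C ↦ BA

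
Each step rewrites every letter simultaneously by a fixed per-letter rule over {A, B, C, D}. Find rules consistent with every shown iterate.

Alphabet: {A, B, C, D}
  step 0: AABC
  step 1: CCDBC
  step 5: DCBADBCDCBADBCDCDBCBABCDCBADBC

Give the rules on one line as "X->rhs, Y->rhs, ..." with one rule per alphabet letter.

  step 0 ⇒ step 1: AABC ⇒ C·C·D·BC
    A ↦ C
    B ↦ D
    C ↦ BC
    D ↦ BA  (constrained at step 1)

A->C, B->D, C->BC, D->BA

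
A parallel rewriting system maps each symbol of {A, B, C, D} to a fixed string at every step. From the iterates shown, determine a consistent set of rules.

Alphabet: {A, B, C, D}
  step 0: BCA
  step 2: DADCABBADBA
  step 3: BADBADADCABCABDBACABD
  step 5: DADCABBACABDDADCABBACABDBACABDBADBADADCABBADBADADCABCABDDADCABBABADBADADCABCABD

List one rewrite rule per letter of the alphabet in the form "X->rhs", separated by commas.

  step 2 ⇒ step 3: DADCABBADBA ⇒ BA·D·BA·DA·D·CAB·CAB·D·BA·CAB·D
    A ↦ D
    B ↦ CAB
    C ↦ DA
    D ↦ BA

A->D, B->CAB, C->DA, D->BA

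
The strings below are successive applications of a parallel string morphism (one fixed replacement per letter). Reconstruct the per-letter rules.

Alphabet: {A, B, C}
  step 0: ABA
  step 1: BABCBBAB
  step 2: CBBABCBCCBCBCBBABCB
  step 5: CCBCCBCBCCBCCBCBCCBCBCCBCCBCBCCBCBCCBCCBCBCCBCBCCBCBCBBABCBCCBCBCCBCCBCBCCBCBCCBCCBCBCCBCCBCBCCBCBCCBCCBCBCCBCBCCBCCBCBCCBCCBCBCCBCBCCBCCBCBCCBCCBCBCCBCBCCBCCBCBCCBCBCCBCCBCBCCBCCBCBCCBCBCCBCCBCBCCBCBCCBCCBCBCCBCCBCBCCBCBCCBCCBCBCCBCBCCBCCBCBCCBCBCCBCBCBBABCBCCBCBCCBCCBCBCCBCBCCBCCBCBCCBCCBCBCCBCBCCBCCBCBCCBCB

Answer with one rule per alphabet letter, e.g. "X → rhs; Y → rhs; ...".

  step 1 ⇒ step 2: BABCBBAB ⇒ CB·BAB·CB·CCB·CB·CB·BAB·CB
    A ↦ BAB
    B ↦ CB
    C ↦ CCB

A->BAB, B->CB, C->CCB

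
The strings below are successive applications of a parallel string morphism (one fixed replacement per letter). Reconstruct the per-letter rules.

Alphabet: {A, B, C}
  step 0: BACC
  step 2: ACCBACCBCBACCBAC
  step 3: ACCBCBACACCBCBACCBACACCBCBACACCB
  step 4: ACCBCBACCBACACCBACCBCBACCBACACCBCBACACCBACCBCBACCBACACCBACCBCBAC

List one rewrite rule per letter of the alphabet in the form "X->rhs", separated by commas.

  step 3 ⇒ step 4: ACCBCBACACCBCBACCBACACCBCBACACCB ⇒ AC·CB·CB·AC·CB·AC·AC·CB·AC·CB·CB·AC·CB·AC·AC·CB·CB·AC·AC·CB·AC·CB·CB·AC·CB·AC·AC·CB·AC·CB·CB·AC
    A ↦ AC
    B ↦ AC
    C ↦ CB

A->AC, B->AC, C->CB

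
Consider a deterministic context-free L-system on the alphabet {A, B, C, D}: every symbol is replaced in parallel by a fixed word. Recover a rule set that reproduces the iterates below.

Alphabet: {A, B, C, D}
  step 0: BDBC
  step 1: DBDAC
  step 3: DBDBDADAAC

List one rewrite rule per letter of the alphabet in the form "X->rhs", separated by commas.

  step 0 ⇒ step 1: BDBC ⇒ D·B·D·AC
    B ↦ D
    C ↦ AC
    D ↦ B
    A ↦ DA  (constrained at step 1)

A->DA, B->D, C->AC, D->B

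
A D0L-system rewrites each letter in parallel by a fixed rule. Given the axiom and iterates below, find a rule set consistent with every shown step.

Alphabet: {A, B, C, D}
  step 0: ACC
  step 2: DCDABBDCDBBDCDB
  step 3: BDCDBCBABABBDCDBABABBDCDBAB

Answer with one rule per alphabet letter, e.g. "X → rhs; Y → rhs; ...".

  step 2 ⇒ step 3: DCDABBDCDBBDCDB ⇒ B·DCD·B·CB·AB·AB·B·DCD·B·AB·AB·B·DCD·B·AB
    A ↦ CB
    B ↦ AB
    C ↦ DCD
    D ↦ B

A->CB, B->AB, C->DCD, D->B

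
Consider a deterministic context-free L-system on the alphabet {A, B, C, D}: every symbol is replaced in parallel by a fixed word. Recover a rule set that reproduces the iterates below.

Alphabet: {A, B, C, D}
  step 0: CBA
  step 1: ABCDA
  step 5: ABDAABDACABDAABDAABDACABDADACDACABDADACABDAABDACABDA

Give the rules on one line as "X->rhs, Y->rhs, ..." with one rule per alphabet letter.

  step 0 ⇒ step 1: CBA ⇒ AB·C·DA
    A ↦ DA
    B ↦ C
    C ↦ AB
    D ↦ AB  (constrained at step 1)

A->DA, B->C, C->AB, D->AB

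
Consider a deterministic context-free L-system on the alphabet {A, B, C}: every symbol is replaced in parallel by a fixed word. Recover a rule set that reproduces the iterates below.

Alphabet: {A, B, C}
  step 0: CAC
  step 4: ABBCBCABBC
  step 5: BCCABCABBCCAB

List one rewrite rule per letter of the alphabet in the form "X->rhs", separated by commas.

A->B, B->C, C->AB

  step 4 ⇒ step 5: ABBCBCABBC ⇒ B·C·C·AB·C·AB·B·C·C·AB
    A ↦ B
    B ↦ C
    C ↦ AB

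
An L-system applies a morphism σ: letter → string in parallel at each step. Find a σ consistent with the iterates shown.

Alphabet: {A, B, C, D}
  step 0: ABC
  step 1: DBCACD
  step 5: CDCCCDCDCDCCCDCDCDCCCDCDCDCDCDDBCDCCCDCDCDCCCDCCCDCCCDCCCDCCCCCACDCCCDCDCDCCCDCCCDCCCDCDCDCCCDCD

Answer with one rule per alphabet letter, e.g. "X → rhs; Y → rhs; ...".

A->DB, B->CA, C->CD, D->CC

  step 0 ⇒ step 1: ABC ⇒ DB·CA·CD
    A ↦ DB
    B ↦ CA
    C ↦ CD
    D ↦ CC  (constrained at step 1)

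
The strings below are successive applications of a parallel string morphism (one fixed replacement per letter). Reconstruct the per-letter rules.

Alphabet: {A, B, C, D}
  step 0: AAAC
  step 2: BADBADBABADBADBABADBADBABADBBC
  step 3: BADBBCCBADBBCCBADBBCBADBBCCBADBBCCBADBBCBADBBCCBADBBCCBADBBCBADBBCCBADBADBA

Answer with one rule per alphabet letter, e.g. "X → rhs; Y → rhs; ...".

A->BBC, B->BAD, C->BA, D->C

  step 2 ⇒ step 3: BADBADBABADBADBABADBADBABADBBC ⇒ BAD·BBC·C·BAD·BBC·C·BAD·BBC·BAD·BBC·C·BAD·BBC·C·BAD·BBC·BAD·BBC·C·BAD·BBC·C·BAD·BBC·BAD·BBC·C·BAD·BAD·BA
    A ↦ BBC
    B ↦ BAD
    C ↦ BA
    D ↦ C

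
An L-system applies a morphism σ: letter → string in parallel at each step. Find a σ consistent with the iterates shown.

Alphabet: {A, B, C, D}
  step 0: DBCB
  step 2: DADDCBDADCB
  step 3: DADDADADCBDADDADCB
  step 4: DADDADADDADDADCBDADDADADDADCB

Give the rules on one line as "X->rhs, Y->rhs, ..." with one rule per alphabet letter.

  step 3 ⇒ step 4: DADDADADCBDADDADCB ⇒ DA·D·DA·DA·D·DA·D·DA·D·CB·DA·D·DA·DA·D·DA·D·CB
    A ↦ D
    B ↦ CB
    C ↦ D
    D ↦ DA

A->D, B->CB, C->D, D->DA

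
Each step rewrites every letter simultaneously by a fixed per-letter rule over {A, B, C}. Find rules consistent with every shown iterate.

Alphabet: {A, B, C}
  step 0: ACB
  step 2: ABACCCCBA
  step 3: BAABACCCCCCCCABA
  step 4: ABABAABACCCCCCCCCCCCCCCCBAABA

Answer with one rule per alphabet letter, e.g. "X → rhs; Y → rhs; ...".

  step 3 ⇒ step 4: BAABACCCCCCCCABA ⇒ A·BA·BA·A·BA·CC·CC·CC·CC·CC·CC·CC·CC·BA·A·BA
    A ↦ BA
    B ↦ A
    C ↦ CC

A->BA, B->A, C->CC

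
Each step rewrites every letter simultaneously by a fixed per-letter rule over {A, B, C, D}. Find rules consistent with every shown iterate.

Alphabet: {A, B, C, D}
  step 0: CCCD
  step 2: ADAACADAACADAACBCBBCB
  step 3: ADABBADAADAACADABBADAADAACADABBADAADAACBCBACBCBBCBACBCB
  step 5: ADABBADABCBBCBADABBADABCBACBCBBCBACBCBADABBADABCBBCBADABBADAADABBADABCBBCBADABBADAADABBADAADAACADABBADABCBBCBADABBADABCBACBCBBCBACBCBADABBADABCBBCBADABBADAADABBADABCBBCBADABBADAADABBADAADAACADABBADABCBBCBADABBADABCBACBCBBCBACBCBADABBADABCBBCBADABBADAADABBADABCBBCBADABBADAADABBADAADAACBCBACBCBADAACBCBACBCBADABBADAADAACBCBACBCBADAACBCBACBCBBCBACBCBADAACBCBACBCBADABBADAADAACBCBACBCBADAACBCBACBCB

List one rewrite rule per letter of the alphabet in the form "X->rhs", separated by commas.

  step 2 ⇒ step 3: ADAACADAACADAACBCBBCB ⇒ ADA·BB·ADA·ADA·AC·ADA·BB·ADA·ADA·AC·ADA·BB·ADA·ADA·AC·BCB·AC·BCB·BCB·AC·BCB
    A ↦ ADA
    B ↦ BCB
    C ↦ AC
    D ↦ BB

A->ADA, B->BCB, C->AC, D->BB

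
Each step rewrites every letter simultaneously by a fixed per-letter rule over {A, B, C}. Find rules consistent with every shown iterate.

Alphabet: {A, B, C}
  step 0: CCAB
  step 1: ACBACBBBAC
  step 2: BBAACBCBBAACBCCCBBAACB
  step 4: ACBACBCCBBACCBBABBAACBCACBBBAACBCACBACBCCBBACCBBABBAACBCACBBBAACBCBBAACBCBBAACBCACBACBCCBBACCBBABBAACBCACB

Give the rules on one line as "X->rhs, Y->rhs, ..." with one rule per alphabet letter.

  step 1 ⇒ step 2: ACBACBBBAC ⇒ BBA·ACB·C·BBA·ACB·C·C·C·BBA·ACB
    A ↦ BBA
    B ↦ C
    C ↦ ACB

A->BBA, B->C, C->ACB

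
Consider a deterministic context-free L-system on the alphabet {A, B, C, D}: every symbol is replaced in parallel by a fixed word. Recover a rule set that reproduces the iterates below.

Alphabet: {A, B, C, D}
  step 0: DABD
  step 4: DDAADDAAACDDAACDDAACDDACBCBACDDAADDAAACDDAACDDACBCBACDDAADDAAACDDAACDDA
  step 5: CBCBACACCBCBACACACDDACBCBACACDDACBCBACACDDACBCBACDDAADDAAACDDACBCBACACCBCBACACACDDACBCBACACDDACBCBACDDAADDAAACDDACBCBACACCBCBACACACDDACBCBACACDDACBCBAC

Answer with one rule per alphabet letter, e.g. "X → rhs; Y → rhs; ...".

A->AC, B->A, C->DDA, D->CB

  step 4 ⇒ step 5: DDAADDAAACDDAACDDAACDDACBCBACDDAADDAAACDDAACDDACBCBACDDAADDAAACDDAACDDA ⇒ CB·CB·AC·AC·CB·CB·AC·AC·AC·DDA·CB·CB·AC·AC·DDA·CB·CB·AC·AC·DDA·CB·CB·AC·DDA·A·DDA·A·AC·DDA·CB·CB·AC·AC·CB·CB·AC·AC·AC·DDA·CB·CB·AC·AC·DDA·CB·CB·AC·DDA·A·DDA·A·AC·DDA·CB·CB·AC·AC·CB·CB·AC·AC·AC·DDA·CB·CB·AC·AC·DDA·CB·CB·AC
    A ↦ AC
    B ↦ A
    C ↦ DDA
    D ↦ CB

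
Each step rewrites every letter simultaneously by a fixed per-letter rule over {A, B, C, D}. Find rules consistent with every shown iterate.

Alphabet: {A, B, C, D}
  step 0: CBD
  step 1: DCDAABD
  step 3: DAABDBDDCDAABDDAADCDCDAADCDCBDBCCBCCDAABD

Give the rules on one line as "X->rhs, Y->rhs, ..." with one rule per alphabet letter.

A->BCC, B->DAA, C->DC, D->BD

  step 0 ⇒ step 1: CBD ⇒ DC·DAA·BD
    B ↦ DAA
    C ↦ DC
    D ↦ BD
    A ↦ BCC  (constrained at step 1)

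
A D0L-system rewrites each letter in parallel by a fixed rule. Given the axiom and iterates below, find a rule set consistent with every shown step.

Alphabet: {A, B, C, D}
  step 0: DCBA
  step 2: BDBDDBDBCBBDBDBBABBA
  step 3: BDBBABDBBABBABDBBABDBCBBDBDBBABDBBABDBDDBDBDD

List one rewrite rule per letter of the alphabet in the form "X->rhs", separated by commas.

  step 2 ⇒ step 3: BDBDDBDBCBBDBDBBABBA ⇒ BD·BBA·BD·BBA·BBA·BD·BBA·BD·BCB·BD·BD·BBA·BD·BBA·BD·BD·D·BD·BD·D
    A ↦ D
    B ↦ BD
    C ↦ BCB
    D ↦ BBA

A->D, B->BD, C->BCB, D->BBA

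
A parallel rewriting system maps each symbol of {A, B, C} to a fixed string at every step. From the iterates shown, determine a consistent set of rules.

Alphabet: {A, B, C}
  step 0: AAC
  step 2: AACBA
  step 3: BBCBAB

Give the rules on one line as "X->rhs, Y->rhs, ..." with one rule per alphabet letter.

A->B, B->A, C->CB

  step 2 ⇒ step 3: AACBA ⇒ B·B·CB·A·B
    A ↦ B
    B ↦ A
    C ↦ CB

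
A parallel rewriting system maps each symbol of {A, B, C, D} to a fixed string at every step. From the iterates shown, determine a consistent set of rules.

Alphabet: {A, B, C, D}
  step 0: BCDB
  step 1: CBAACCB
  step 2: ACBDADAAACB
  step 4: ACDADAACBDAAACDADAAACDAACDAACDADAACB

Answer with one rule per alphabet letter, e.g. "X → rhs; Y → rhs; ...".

  step 1 ⇒ step 2: CBAACCB ⇒ A·CB·DA·DA·A·A·CB
    A ↦ DA
    B ↦ CB
    C ↦ A
  step 0 ⇒ step 1: BCDB ⇒ CB·A·AC·CB
    D ↦ AC

A->DA, B->CB, C->A, D->AC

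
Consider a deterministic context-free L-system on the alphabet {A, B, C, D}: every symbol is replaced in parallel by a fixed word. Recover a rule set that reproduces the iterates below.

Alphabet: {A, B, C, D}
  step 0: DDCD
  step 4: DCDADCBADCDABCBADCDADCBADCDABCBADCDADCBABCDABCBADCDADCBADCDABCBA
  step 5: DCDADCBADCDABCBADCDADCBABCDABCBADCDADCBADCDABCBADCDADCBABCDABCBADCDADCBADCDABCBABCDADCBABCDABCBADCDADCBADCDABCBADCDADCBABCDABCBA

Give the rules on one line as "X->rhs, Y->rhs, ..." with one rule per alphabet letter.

A->BA, B->BC, C->DA, D->DC

  step 4 ⇒ step 5: DCDADCBADCDABCBADCDADCBADCDABCBADCDADCBABCDABCBADCDADCBADCDABCBA ⇒ DC·DA·DC·BA·DC·DA·BC·BA·DC·DA·DC·BA·BC·DA·BC·BA·DC·DA·DC·BA·DC·DA·BC·BA·DC·DA·DC·BA·BC·DA·BC·BA·DC·DA·DC·BA·DC·DA·BC·BA·BC·DA·DC·BA·BC·DA·BC·BA·DC·DA·DC·BA·DC·DA·BC·BA·DC·DA·DC·BA·BC·DA·BC·BA
    A ↦ BA
    B ↦ BC
    C ↦ DA
    D ↦ DC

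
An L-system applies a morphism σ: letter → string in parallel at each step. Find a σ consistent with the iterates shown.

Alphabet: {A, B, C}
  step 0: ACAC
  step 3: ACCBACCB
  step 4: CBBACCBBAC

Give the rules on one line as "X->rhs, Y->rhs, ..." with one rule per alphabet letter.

A->C, B->AC, C->B

  step 3 ⇒ step 4: ACCBACCB ⇒ C·B·B·AC·C·B·B·AC
    A ↦ C
    B ↦ AC
    C ↦ B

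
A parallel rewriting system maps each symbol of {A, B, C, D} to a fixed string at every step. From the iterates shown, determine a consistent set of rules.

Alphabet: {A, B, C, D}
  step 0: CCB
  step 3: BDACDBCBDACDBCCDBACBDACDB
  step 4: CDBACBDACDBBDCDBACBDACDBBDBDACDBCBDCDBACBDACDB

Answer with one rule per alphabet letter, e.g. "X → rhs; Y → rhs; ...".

A->C, B->CDB, C->BD, D->A

  step 3 ⇒ step 4: BDACDBCBDACDBCCDBACBDACDB ⇒ CDB·A·C·BD·A·CDB·BD·CDB·A·C·BD·A·CDB·BD·BD·A·CDB·C·BD·CDB·A·C·BD·A·CDB
    A ↦ C
    B ↦ CDB
    C ↦ BD
    D ↦ A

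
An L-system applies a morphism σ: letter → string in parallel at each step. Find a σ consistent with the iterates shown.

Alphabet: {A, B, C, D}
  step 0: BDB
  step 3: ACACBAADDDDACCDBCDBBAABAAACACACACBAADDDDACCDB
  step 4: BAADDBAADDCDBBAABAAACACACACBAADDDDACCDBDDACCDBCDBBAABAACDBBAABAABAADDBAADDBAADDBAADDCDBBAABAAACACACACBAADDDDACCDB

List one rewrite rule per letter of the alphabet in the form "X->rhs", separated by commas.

A->BAA, B->CDB, C->DD, D->AC

  step 3 ⇒ step 4: ACACBAADDDDACCDBCDBBAABAAACACACACBAADDDDACCDB ⇒ BAA·DD·BAA·DD·CDB·BAA·BAA·AC·AC·AC·AC·BAA·DD·DD·AC·CDB·DD·AC·CDB·CDB·BAA·BAA·CDB·BAA·BAA·BAA·DD·BAA·DD·BAA·DD·BAA·DD·CDB·BAA·BAA·AC·AC·AC·AC·BAA·DD·DD·AC·CDB
    A ↦ BAA
    B ↦ CDB
    C ↦ DD
    D ↦ AC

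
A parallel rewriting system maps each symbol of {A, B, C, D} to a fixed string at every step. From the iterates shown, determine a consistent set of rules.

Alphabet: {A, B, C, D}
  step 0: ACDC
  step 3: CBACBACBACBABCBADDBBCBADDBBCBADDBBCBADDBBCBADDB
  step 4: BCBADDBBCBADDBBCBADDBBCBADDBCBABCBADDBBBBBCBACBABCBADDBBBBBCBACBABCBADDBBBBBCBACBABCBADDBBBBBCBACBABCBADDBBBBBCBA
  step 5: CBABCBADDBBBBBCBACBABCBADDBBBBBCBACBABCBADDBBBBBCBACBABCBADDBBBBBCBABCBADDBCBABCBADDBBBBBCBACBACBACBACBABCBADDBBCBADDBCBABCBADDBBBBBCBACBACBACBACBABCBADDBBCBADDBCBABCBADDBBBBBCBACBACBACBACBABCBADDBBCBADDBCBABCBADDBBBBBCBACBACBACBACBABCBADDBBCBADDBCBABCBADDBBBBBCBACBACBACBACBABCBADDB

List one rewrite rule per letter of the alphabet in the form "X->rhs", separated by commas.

A->DDB, B->CBA, C->B, D->BB

  step 4 ⇒ step 5: BCBADDBBCBADDBBCBADDBBCBADDBCBABCBADDBBBBBCBACBABCBADDBBBBBCBACBABCBADDBBBBBCBACBABCBADDBBBBBCBACBABCBADDBBBBBCBA ⇒ CBA·B·CBA·DDB·BB·BB·CBA·CBA·B·CBA·DDB·BB·BB·CBA·CBA·B·CBA·DDB·BB·BB·CBA·CBA·B·CBA·DDB·BB·BB·CBA·B·CBA·DDB·CBA·B·CBA·DDB·BB·BB·CBA·CBA·CBA·CBA·CBA·B·CBA·DDB·B·CBA·DDB·CBA·B·CBA·DDB·BB·BB·CBA·CBA·CBA·CBA·CBA·B·CBA·DDB·B·CBA·DDB·CBA·B·CBA·DDB·BB·BB·CBA·CBA·CBA·CBA·CBA·B·CBA·DDB·B·CBA·DDB·CBA·B·CBA·DDB·BB·BB·CBA·CBA·CBA·CBA·CBA·B·CBA·DDB·B·CBA·DDB·CBA·B·CBA·DDB·BB·BB·CBA·CBA·CBA·CBA·CBA·B·CBA·DDB
    A ↦ DDB
    B ↦ CBA
    C ↦ B
    D ↦ BB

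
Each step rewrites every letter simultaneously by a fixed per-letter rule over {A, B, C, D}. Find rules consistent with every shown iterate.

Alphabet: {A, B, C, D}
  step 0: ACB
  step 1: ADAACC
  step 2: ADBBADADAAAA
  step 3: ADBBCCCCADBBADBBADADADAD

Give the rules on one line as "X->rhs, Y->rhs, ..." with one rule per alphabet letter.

  step 2 ⇒ step 3: ADBBADADAAAA ⇒ AD·BB·CC·CC·AD·BB·AD·BB·AD·AD·AD·AD
    A ↦ AD
    B ↦ CC
    D ↦ BB
  step 0 ⇒ step 1: ACB ⇒ AD·AA·CC
    C ↦ AA

A->AD, B->CC, C->AA, D->BB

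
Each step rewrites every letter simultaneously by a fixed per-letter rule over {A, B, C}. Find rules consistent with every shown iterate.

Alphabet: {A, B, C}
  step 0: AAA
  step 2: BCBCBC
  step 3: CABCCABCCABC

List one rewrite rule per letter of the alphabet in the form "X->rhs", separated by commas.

  step 2 ⇒ step 3: BCBCBC ⇒ CA·BC·CA·BC·CA·BC
    B ↦ CA
    C ↦ BC
    A ↦ C  (constrained at step 0)

A->C, B->CA, C->BC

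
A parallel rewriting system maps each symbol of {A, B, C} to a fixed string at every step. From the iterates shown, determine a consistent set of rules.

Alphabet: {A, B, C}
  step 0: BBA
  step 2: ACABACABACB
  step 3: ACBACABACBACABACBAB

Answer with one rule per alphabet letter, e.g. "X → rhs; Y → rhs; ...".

  step 2 ⇒ step 3: ACABACABACB ⇒ AC·B·AC·AB·AC·B·AC·AB·AC·B·AB
    A ↦ AC
    B ↦ AB
    C ↦ B

A->AC, B->AB, C->B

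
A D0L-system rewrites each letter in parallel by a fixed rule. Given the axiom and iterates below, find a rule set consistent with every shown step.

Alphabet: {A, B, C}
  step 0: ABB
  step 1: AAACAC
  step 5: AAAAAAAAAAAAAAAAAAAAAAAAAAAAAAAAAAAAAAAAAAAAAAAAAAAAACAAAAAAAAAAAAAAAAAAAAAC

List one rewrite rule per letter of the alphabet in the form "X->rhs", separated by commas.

  step 0 ⇒ step 1: ABB ⇒ AA·AC·AC
    A ↦ AA
    B ↦ AC
    C ↦ B  (constrained at step 1)

A->AA, B->AC, C->B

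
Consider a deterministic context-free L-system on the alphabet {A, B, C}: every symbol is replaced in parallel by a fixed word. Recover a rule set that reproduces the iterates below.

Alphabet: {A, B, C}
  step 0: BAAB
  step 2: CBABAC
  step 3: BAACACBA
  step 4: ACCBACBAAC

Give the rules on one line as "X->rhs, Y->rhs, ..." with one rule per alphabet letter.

A->C, B->A, C->BA

  step 3 ⇒ step 4: BAACACBA ⇒ A·C·C·BA·C·BA·A·C
    A ↦ C
    B ↦ A
    C ↦ BA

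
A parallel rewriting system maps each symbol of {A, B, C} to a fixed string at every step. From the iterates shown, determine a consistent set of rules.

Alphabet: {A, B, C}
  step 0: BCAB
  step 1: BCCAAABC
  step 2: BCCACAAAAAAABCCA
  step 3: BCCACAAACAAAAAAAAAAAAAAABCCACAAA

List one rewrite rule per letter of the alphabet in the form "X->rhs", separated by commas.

A->AA, B->BC, C->CA

  step 2 ⇒ step 3: BCCACAAAAAAABCCA ⇒ BC·CA·CA·AA·CA·AA·AA·AA·AA·AA·AA·AA·BC·CA·CA·AA
    A ↦ AA
    B ↦ BC
    C ↦ CA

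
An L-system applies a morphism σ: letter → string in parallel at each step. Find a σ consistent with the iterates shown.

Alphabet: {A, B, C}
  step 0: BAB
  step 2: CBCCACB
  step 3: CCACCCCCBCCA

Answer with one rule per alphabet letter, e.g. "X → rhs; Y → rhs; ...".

A->CB, B->A, C->CC

  step 2 ⇒ step 3: CBCCACB ⇒ CC·A·CC·CC·CB·CC·A
    A ↦ CB
    B ↦ A
    C ↦ CC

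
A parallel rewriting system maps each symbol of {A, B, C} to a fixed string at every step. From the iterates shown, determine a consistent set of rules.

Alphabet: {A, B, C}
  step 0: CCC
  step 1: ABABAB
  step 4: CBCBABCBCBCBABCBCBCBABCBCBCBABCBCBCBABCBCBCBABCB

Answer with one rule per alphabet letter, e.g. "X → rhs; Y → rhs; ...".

A->CB, B->CB, C->AB

  step 0 ⇒ step 1: CCC ⇒ AB·AB·AB
    C ↦ AB
    A ↦ CB  (constrained at step 1)
    B ↦ CB  (constrained at step 1)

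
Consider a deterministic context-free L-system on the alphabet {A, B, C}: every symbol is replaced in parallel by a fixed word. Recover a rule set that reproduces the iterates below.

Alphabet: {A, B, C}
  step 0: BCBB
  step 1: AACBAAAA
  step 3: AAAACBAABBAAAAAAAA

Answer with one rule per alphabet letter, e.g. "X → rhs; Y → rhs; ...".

  step 0 ⇒ step 1: BCBB ⇒ AA·CB·AA·AA
    B ↦ AA
    C ↦ CB
    A ↦ B  (constrained at step 1)

A->B, B->AA, C->CB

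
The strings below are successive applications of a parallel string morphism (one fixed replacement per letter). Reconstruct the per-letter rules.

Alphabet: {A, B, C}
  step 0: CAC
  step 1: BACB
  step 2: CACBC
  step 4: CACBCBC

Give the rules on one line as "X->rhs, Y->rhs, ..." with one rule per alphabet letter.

  step 1 ⇒ step 2: BACB ⇒ C·AC·B·C
    A ↦ AC
    B ↦ C
    C ↦ B

A->AC, B->C, C->B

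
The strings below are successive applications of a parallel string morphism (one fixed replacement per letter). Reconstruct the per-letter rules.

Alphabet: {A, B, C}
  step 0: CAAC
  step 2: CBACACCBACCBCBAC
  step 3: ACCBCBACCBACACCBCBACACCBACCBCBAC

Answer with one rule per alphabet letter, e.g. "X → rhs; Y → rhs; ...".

  step 2 ⇒ step 3: CBACACCBACCBCBAC ⇒ AC·CB·CB·AC·CB·AC·AC·CB·CB·AC·AC·CB·AC·CB·CB·AC
    A ↦ CB
    B ↦ CB
    C ↦ AC

A->CB, B->CB, C->AC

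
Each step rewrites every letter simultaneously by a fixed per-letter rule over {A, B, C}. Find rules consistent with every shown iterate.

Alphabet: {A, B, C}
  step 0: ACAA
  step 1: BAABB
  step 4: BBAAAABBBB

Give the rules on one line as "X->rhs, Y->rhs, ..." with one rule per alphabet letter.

A->B, B->C, C->AA

  step 0 ⇒ step 1: ACAA ⇒ B·AA·B·B
    A ↦ B
    C ↦ AA
    B ↦ C  (constrained at step 1)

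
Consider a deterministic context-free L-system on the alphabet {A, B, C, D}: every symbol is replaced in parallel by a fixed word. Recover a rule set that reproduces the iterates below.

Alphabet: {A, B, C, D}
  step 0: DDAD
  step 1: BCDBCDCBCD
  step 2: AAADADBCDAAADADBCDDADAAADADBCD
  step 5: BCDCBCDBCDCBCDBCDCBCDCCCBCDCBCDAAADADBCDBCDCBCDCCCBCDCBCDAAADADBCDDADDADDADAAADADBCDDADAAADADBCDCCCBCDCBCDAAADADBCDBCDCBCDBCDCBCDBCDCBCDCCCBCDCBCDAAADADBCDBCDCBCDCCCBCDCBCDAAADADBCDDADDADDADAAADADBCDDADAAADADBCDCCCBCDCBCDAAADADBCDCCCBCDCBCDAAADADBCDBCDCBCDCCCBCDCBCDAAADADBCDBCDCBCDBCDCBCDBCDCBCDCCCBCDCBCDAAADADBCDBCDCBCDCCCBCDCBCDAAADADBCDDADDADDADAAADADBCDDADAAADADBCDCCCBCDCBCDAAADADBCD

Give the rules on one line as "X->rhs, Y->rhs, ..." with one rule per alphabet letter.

  step 1 ⇒ step 2: BCDBCDCBCD ⇒ AAA·DAD·BCD·AAA·DAD·BCD·DAD·AAA·DAD·BCD
    B ↦ AAA
    C ↦ DAD
    D ↦ BCD
  step 0 ⇒ step 1: DDAD ⇒ BCD·BCD·C·BCD
    A ↦ C

A->C, B->AAA, C->DAD, D->BCD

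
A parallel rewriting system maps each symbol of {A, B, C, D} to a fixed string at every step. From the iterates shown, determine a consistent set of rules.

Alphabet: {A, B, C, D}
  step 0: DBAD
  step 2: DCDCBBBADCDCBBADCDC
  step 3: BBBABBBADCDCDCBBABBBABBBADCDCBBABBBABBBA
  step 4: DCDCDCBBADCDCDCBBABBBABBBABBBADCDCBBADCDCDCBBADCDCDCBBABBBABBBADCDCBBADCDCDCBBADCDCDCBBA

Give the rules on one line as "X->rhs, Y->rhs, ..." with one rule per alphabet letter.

  step 3 ⇒ step 4: BBBABBBADCDCDCBBABBBABBBADCDCBBABBBABBBA ⇒ DC·DC·DC·BBA·DC·DC·DC·BBA·BB·BA·BB·BA·BB·BA·DC·DC·BBA·DC·DC·DC·BBA·DC·DC·DC·BBA·BB·BA·BB·BA·DC·DC·BBA·DC·DC·DC·BBA·DC·DC·DC·BBA
    A ↦ BBA
    B ↦ DC
    C ↦ BA
    D ↦ BB

A->BBA, B->DC, C->BA, D->BB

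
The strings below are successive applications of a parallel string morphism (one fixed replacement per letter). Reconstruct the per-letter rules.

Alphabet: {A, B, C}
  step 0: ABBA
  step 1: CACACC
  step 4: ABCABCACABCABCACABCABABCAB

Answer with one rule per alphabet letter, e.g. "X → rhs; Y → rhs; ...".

A->C, B->AC, C->AB

  step 0 ⇒ step 1: ABBA ⇒ C·AC·AC·C
    A ↦ C
    B ↦ AC
    C ↦ AB  (constrained at step 1)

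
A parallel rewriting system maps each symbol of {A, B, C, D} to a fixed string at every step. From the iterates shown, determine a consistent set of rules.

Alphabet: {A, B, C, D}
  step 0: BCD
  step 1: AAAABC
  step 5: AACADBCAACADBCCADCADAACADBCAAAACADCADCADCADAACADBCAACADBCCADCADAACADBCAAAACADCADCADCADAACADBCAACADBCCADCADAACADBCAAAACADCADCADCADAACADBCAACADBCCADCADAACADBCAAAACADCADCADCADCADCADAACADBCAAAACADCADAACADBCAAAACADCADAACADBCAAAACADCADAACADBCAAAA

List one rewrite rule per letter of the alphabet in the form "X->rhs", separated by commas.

A->CAD, B->AA, C->AA, D->BC

  step 0 ⇒ step 1: BCD ⇒ AA·AA·BC
    B ↦ AA
    C ↦ AA
    D ↦ BC
    A ↦ CAD  (constrained at step 1)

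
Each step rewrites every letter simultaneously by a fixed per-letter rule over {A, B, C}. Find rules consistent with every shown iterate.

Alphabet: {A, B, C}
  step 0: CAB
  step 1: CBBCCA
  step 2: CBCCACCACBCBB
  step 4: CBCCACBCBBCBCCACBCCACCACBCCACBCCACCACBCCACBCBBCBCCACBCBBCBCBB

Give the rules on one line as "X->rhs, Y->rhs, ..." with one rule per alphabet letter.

A->B, B->CCA, C->CB

  step 1 ⇒ step 2: CBBCCA ⇒ CB·CCA·CCA·CB·CB·B
    A ↦ B
    B ↦ CCA
    C ↦ CB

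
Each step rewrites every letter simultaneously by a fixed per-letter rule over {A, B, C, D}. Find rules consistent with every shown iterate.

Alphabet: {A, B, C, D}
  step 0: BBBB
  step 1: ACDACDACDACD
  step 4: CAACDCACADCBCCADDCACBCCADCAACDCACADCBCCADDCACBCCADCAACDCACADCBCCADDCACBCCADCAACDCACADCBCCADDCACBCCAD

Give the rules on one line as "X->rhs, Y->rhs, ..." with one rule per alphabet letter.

  step 0 ⇒ step 1: BBBB ⇒ ACD·ACD·ACD·ACD
    B ↦ ACD
    A ↦ D  (constrained at step 1)
    C ↦ CA  (constrained at step 1)
    D ↦ CBC  (constrained at step 1)

A->D, B->ACD, C->CA, D->CBC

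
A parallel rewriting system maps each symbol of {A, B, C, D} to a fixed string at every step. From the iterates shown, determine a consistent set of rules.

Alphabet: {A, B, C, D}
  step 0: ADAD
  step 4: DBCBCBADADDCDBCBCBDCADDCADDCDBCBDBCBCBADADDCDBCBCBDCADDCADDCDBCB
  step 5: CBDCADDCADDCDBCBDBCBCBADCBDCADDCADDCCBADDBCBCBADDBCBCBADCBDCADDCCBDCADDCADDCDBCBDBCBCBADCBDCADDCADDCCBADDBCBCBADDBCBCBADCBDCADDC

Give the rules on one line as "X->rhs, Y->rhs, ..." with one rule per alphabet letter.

  step 4 ⇒ step 5: DBCBCBADADDCDBCBCBDCADDCADDCDBCBDBCBCBADADDCDBCBCBDCADDCADDCDBCB ⇒ CB·DC·AD·DC·AD·DC·DB·CB·DB·CB·CB·AD·CB·DC·AD·DC·AD·DC·CB·AD·DB·CB·CB·AD·DB·CB·CB·AD·CB·DC·AD·DC·CB·DC·AD·DC·AD·DC·DB·CB·DB·CB·CB·AD·CB·DC·AD·DC·AD·DC·CB·AD·DB·CB·CB·AD·DB·CB·CB·AD·CB·DC·AD·DC
    A ↦ DB
    B ↦ DC
    C ↦ AD
    D ↦ CB

A->DB, B->DC, C->AD, D->CB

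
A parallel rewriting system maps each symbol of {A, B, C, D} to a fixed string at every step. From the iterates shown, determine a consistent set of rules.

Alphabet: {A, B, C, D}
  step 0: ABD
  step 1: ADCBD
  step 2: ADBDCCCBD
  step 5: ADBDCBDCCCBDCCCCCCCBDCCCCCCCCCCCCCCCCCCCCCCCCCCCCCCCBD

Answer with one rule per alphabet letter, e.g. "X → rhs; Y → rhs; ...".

A->AD, B->C, C->CC, D->BD

  step 1 ⇒ step 2: ADCBD ⇒ AD·BD·CC·C·BD
    A ↦ AD
    B ↦ C
    C ↦ CC
    D ↦ BD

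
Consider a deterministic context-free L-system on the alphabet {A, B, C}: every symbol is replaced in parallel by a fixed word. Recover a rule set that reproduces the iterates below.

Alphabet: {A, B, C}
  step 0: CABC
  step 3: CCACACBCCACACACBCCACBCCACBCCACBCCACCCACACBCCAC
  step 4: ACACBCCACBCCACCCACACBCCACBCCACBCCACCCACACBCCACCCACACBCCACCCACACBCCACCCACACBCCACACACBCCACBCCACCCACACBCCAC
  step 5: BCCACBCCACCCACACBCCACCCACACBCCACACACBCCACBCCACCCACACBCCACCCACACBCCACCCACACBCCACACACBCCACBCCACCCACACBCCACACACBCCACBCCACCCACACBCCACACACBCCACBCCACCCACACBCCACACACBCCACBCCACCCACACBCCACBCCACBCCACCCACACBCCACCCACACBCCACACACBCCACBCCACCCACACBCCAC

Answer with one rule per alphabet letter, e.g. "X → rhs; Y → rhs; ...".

A->BCC, B->CC, C->AC

  step 4 ⇒ step 5: ACACBCCACBCCACCCACACBCCACBCCACBCCACCCACACBCCACCCACACBCCACCCACACBCCACCCACACBCCACACACBCCACBCCACCCACACBCCAC ⇒ BCC·AC·BCC·AC·CC·AC·AC·BCC·AC·CC·AC·AC·BCC·AC·AC·AC·BCC·AC·BCC·AC·CC·AC·AC·BCC·AC·CC·AC·AC·BCC·AC·CC·AC·AC·BCC·AC·AC·AC·BCC·AC·BCC·AC·CC·AC·AC·BCC·AC·AC·AC·BCC·AC·BCC·AC·CC·AC·AC·BCC·AC·AC·AC·BCC·AC·BCC·AC·CC·AC·AC·BCC·AC·AC·AC·BCC·AC·BCC·AC·CC·AC·AC·BCC·AC·BCC·AC·BCC·AC·CC·AC·AC·BCC·AC·CC·AC·AC·BCC·AC·AC·AC·BCC·AC·BCC·AC·CC·AC·AC·BCC·AC
    A ↦ BCC
    B ↦ CC
    C ↦ AC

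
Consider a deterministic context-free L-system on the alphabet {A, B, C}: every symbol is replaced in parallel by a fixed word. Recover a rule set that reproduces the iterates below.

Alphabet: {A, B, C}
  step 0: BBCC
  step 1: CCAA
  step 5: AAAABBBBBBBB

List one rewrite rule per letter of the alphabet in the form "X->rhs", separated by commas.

  step 0 ⇒ step 1: BBCC ⇒ C·C·A·A
    B ↦ C
    C ↦ A
    A ↦ BB  (constrained at step 1)

A->BB, B->C, C->A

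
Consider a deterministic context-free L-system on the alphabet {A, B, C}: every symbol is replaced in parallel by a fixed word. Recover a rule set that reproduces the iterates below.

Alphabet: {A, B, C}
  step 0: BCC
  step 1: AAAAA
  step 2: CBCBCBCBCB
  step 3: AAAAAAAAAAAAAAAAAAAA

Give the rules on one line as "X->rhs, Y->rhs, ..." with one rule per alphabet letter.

A->CB, B->AAA, C->A

  step 2 ⇒ step 3: CBCBCBCBCB ⇒ A·AAA·A·AAA·A·AAA·A·AAA·A·AAA
    B ↦ AAA
    C ↦ A
  step 1 ⇒ step 2: AAAAA ⇒ CB·CB·CB·CB·CB
    A ↦ CB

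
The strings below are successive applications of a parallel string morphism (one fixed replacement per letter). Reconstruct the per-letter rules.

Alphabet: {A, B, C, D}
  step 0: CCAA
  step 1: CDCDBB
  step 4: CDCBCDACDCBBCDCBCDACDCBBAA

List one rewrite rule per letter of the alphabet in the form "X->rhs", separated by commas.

  step 0 ⇒ step 1: CCAA ⇒ CD·CD·B·B
    A ↦ B
    C ↦ CD
    B ↦ A  (constrained at step 1)
    D ↦ CB  (constrained at step 1)

A->B, B->A, C->CD, D->CB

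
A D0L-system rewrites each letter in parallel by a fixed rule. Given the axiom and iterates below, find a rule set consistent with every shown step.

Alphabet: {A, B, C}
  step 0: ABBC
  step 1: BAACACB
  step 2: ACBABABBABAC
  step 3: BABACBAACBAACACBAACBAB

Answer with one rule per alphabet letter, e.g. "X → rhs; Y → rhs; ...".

  step 2 ⇒ step 3: ACBABABBABAC ⇒ BA·B·AC·BA·AC·BA·AC·AC·BA·AC·BA·B
    A ↦ BA
    B ↦ AC
    C ↦ B

A->BA, B->AC, C->B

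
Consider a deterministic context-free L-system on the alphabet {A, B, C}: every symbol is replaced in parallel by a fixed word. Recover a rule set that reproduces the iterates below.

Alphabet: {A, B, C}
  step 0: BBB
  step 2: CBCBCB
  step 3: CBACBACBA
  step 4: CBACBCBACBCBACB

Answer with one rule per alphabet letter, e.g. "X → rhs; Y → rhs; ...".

A->CB, B->A, C->CB

  step 3 ⇒ step 4: CBACBACBA ⇒ CB·A·CB·CB·A·CB·CB·A·CB
    A ↦ CB
    B ↦ A
    C ↦ CB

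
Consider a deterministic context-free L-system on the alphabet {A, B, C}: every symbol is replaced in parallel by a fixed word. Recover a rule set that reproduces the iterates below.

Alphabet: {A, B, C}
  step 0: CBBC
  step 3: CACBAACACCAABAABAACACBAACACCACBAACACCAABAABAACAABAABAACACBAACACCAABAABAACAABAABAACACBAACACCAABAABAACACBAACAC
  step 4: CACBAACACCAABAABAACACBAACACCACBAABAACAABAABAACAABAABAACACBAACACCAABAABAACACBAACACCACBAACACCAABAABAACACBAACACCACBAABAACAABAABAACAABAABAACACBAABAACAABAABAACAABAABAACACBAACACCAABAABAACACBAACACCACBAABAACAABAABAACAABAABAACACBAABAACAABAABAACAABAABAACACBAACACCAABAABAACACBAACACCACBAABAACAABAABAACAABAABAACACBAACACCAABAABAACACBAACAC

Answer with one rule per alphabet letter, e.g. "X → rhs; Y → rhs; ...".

  step 3 ⇒ step 4: CACBAACACCAABAABAACACBAACACCACBAACACCAABAABAACAABAABAACACBAACACCAABAABAACAABAABAACACBAACACCAABAABAACACBAACAC ⇒ CAC·BAA·CAC·CAA·BAA·BAA·CAC·BAA·CAC·CAC·BAA·BAA·CAA·BAA·BAA·CAA·BAA·BAA·CAC·BAA·CAC·CAA·BAA·BAA·CAC·BAA·CAC·CAC·BAA·CAC·CAA·BAA·BAA·CAC·BAA·CAC·CAC·BAA·BAA·CAA·BAA·BAA·CAA·BAA·BAA·CAC·BAA·BAA·CAA·BAA·BAA·CAA·BAA·BAA·CAC·BAA·CAC·CAA·BAA·BAA·CAC·BAA·CAC·CAC·BAA·BAA·CAA·BAA·BAA·CAA·BAA·BAA·CAC·BAA·BAA·CAA·BAA·BAA·CAA·BAA·BAA·CAC·BAA·CAC·CAA·BAA·BAA·CAC·BAA·CAC·CAC·BAA·BAA·CAA·BAA·BAA·CAA·BAA·BAA·CAC·BAA·CAC·CAA·BAA·BAA·CAC·BAA·CAC
    A ↦ BAA
    B ↦ CAA
    C ↦ CAC

A->BAA, B->CAA, C->CAC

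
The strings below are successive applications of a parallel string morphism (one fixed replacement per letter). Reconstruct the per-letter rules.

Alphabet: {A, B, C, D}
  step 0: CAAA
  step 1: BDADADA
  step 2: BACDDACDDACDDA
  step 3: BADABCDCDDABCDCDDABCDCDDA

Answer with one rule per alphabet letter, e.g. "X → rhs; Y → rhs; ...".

A->DA, B->BA, C->B, D->CD

  step 2 ⇒ step 3: BACDDACDDACDDA ⇒ BA·DA·B·CD·CD·DA·B·CD·CD·DA·B·CD·CD·DA
    A ↦ DA
    B ↦ BA
    C ↦ B
    D ↦ CD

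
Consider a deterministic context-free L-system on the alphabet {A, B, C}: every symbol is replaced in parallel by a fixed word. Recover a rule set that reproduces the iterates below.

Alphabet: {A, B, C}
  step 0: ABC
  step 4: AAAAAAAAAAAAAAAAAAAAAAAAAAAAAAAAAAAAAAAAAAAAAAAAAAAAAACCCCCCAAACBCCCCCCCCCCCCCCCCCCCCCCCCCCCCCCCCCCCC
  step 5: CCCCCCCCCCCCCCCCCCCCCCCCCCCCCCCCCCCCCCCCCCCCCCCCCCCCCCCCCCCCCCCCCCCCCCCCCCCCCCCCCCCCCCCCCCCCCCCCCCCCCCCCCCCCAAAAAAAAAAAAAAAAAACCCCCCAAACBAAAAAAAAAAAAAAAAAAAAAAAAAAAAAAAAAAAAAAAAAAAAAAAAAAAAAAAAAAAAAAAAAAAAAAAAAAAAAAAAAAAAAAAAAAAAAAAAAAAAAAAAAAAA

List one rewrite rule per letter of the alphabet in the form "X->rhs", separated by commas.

A->CC, B->CB, C->AAA

  step 4 ⇒ step 5: AAAAAAAAAAAAAAAAAAAAAAAAAAAAAAAAAAAAAAAAAAAAAAAAAAAAAACCCCCCAAACBCCCCCCCCCCCCCCCCCCCCCCCCCCCCCCCCCCCC ⇒ CC·CC·CC·CC·CC·CC·CC·CC·CC·CC·CC·CC·CC·CC·CC·CC·CC·CC·CC·CC·CC·CC·CC·CC·CC·CC·CC·CC·CC·CC·CC·CC·CC·CC·CC·CC·CC·CC·CC·CC·CC·CC·CC·CC·CC·CC·CC·CC·CC·CC·CC·CC·CC·CC·AAA·AAA·AAA·AAA·AAA·AAA·CC·CC·CC·AAA·CB·AAA·AAA·AAA·AAA·AAA·AAA·AAA·AAA·AAA·AAA·AAA·AAA·AAA·AAA·AAA·AAA·AAA·AAA·AAA·AAA·AAA·AAA·AAA·AAA·AAA·AAA·AAA·AAA·AAA·AAA·AAA·AAA·AAA·AAA·AAA·AAA
    A ↦ CC
    B ↦ CB
    C ↦ AAA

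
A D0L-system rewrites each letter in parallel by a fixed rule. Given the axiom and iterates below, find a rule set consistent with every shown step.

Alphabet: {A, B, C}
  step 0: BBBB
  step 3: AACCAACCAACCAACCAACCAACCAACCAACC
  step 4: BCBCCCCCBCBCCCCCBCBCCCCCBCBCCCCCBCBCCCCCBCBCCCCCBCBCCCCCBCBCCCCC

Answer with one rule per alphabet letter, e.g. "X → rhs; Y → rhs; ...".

  step 3 ⇒ step 4: AACCAACCAACCAACCAACCAACCAACCAACC ⇒ BC·BC·CC·CC·BC·BC·CC·CC·BC·BC·CC·CC·BC·BC·CC·CC·BC·BC·CC·CC·BC·BC·CC·CC·BC·BC·CC·CC·BC·BC·CC·CC
    A ↦ BC
    C ↦ CC
    B ↦ AA  (constrained at step 0)

A->BC, B->AA, C->CC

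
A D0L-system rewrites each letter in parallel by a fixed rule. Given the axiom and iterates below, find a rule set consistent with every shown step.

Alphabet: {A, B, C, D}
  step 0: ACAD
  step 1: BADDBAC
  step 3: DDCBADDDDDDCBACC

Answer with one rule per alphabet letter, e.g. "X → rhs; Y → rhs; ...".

  step 0 ⇒ step 1: ACAD ⇒ BA·DD·BA·C
    A ↦ BA
    C ↦ DD
    D ↦ C
    B ↦ C  (constrained at step 1)

A->BA, B->C, C->DD, D->C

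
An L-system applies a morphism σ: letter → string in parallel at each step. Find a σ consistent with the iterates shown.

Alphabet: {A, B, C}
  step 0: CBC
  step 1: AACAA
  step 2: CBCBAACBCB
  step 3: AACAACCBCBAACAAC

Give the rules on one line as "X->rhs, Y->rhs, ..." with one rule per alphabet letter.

A->CB, B->C, C->AA

  step 2 ⇒ step 3: CBCBAACBCB ⇒ AA·C·AA·C·CB·CB·AA·C·AA·C
    A ↦ CB
    B ↦ C
    C ↦ AA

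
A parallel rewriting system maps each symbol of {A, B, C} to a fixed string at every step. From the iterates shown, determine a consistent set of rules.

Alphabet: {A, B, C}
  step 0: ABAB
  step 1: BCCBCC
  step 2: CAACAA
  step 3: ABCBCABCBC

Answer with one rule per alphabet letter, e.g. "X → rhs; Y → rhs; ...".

A->BC, B->C, C->A

  step 2 ⇒ step 3: CAACAA ⇒ A·BC·BC·A·BC·BC
    A ↦ BC
    C ↦ A
  step 0 ⇒ step 1: ABAB ⇒ BC·C·BC·C
    B ↦ C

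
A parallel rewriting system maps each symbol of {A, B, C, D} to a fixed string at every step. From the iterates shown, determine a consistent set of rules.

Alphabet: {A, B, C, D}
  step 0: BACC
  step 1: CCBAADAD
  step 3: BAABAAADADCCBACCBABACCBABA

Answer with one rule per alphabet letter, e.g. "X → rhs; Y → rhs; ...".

  step 0 ⇒ step 1: BACC ⇒ CC·BA·AD·AD
    A ↦ BA
    B ↦ CC
    C ↦ AD
    D ↦ A  (constrained at step 1)

A->BA, B->CC, C->AD, D->A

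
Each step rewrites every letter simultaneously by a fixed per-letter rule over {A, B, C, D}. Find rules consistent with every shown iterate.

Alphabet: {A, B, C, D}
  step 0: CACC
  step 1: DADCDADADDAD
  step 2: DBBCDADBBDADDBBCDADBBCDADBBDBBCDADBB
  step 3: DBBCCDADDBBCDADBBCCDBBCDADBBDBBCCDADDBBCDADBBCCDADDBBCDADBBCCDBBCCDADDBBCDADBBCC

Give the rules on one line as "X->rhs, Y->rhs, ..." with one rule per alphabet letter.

  step 2 ⇒ step 3: DBBCDADBBDADDBBCDADBBCDADBBDBBCDADBB ⇒ DBB·C·C·DAD·DBB·CDA·DBB·C·C·DBB·CDA·DBB·DBB·C·C·DAD·DBB·CDA·DBB·C·C·DAD·DBB·CDA·DBB·C·C·DBB·C·C·DAD·DBB·CDA·DBB·C·C
    A ↦ CDA
    B ↦ C
    C ↦ DAD
    D ↦ DBB

A->CDA, B->C, C->DAD, D->DBB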